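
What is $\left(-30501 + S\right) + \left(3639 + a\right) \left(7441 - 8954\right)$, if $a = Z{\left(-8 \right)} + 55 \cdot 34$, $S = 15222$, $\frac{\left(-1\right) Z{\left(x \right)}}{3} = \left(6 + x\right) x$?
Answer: $-8277772$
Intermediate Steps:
$Z{\left(x \right)} = - 3 x \left(6 + x\right)$ ($Z{\left(x \right)} = - 3 \left(6 + x\right) x = - 3 x \left(6 + x\right)$)
$a = 1822$ ($a = \left(-3\right) \left(-8\right) \left(6 - 8\right) + 55 \cdot 34 = \left(-3\right) \left(-8\right) \left(-2\right) + 1870 = -48 + 1870 = 1822$)
$\left(-30501 + S\right) + \left(3639 + a\right) \left(7441 - 8954\right) = \left(-30501 + 15222\right) + \left(3639 + 1822\right) \left(7441 - 8954\right) = -15279 + 5461 \left(-1513\right) = -15279 - 8262493 = -8277772$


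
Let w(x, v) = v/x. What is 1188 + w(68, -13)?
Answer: 80771/68 ≈ 1187.8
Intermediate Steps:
1188 + w(68, -13) = 1188 - 13/68 = 80771/68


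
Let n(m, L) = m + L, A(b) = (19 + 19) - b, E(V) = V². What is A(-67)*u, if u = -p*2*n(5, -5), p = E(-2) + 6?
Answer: 0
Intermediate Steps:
p = 10 (p = (-2)² + 6 = 4 + 6 = 10)
A(b) = 38 - b
n(m, L) = L + m
u = 0 (u = -10*2*(-5 + 5) = -20*0 = -1*0 = 0)
A(-67)*u = (38 - 1*(-67))*0 = (38 + 67)*0 = 105*0 = 0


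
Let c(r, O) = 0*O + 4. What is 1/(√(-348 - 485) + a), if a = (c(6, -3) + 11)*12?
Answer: 180/33233 - 7*I*√17/33233 ≈ 0.0054163 - 0.00086847*I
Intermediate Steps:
c(r, O) = 4 (c(r, O) = 0 + 4 = 4)
a = 180 (a = (4 + 11)*12 = 15*12 = 180)
1/(√(-348 - 485) + a) = 1/(√(-348 - 485) + 180) = 1/(√(-833) + 180) = 1/(7*I*√17 + 180) = 1/(180 + 7*I*√17)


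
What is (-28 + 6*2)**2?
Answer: 256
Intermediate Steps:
(-28 + 6*2)**2 = (-28 + 12)**2 = (-16)**2 = 256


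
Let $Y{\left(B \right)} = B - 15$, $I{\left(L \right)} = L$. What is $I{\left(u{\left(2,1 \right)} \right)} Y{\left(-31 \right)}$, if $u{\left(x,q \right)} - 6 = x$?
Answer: $-368$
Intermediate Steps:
$u{\left(x,q \right)} = 6 + x$
$Y{\left(B \right)} = -15 + B$
$I{\left(u{\left(2,1 \right)} \right)} Y{\left(-31 \right)} = \left(6 + 2\right) \left(-15 - 31\right) = 8 \left(-46\right) = -368$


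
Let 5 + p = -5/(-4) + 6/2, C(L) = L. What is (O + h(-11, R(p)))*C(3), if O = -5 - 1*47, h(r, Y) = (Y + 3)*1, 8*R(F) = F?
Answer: -4713/32 ≈ -147.28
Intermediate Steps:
p = -¾ (p = -5 + (-5/(-4) + 6/2) = -5 + (-5*(-¼) + 6*(½)) = -5 + (5/4 + 3) = -5 + 17/4 = -¾ ≈ -0.75000)
R(F) = F/8
h(r, Y) = 3 + Y (h(r, Y) = (3 + Y)*1 = 3 + Y)
O = -52 (O = -5 - 47 = -52)
(O + h(-11, R(p)))*C(3) = (-52 + (3 + (⅛)*(-¾)))*3 = (-52 + (3 - 3/32))*3 = (-52 + 93/32)*3 = -1571/32*3 = -4713/32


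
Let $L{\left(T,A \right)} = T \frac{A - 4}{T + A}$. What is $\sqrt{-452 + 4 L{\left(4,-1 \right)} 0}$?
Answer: $2 i \sqrt{113} \approx 21.26 i$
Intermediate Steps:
$L{\left(T,A \right)} = \frac{T \left(-4 + A\right)}{A + T}$ ($L{\left(T,A \right)} = T \frac{-4 + A}{A + T} = \frac{T \left(-4 + A\right)}{A + T}$)
$\sqrt{-452 + 4 L{\left(4,-1 \right)} 0} = \sqrt{-452 + 4 \frac{4 \left(-4 - 1\right)}{-1 + 4} \cdot 0} = \sqrt{-452 + 4 \cdot 4 \cdot \frac{1}{3} \left(-5\right) 0} = \sqrt{-452 + 4 \left(- \frac{20}{3}\right) 0} = \sqrt{-452 - 0} = \sqrt{-452 + 0} = \sqrt{-452} = 2 i \sqrt{113}$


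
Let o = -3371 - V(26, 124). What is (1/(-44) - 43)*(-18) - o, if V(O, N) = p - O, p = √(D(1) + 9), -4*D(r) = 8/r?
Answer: 90627/22 + √7 ≈ 4122.1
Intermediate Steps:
D(r) = -2/r
p = √7 (p = √(-2/1 + 9) = √(-2*1 + 9) = √(-2 + 9) = √7 ≈ 2.6458)
V(O, N) = √7 - O
o = -3345 - √7 (o = -3371 - (√7 - 1*26) = -3371 - (√7 - 26) = -3371 - (-26 + √7) = -3371 + (26 - √7) = -3345 - √7 ≈ -3347.6)
(1/(-44) - 43)*(-18) - o = (1/(-44) - 43)*(-18) - (-3345 - √7) = (-1/44 - 43)*(-18) + (3345 + √7) = -1893/44*(-18) + (3345 + √7) = 17037/22 + (3345 + √7) = 90627/22 + √7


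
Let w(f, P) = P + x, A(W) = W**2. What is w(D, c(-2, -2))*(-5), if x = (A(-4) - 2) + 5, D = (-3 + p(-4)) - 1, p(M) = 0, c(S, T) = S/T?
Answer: -100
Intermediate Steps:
D = -4 (D = (-3 + 0) - 1 = -3 - 1 = -4)
x = 19 (x = ((-4)**2 - 2) + 5 = (16 - 2) + 5 = 14 + 5 = 19)
w(f, P) = 19 + P (w(f, P) = P + 19 = 19 + P)
w(D, c(-2, -2))*(-5) = (19 - 2/(-2))*(-5) = (19 - 2*(-1/2))*(-5) = (19 + 1)*(-5) = 20*(-5) = -100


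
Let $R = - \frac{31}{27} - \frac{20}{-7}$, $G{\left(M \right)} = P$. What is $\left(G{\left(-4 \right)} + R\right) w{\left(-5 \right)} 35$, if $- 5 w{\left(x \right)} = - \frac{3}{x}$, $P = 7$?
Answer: $- \frac{1646}{45} \approx -36.578$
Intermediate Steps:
$w{\left(x \right)} = \frac{3}{5 x}$ ($w{\left(x \right)} = - \frac{\left(-3\right) \frac{1}{x}}{5} = \frac{3}{5 x}$)
$G{\left(M \right)} = 7$
$R = \frac{323}{189}$ ($R = \left(-31\right) \frac{1}{27} - - \frac{20}{7} = - \frac{31}{27} + \frac{20}{7} = \frac{323}{189} \approx 1.709$)
$\left(G{\left(-4 \right)} + R\right) w{\left(-5 \right)} 35 = \left(7 + \frac{323}{189}\right) \frac{3}{5 \left(-5\right)} 35 = \frac{1646 \cdot \frac{3}{5} \left(- \frac{1}{5}\right)}{189} \cdot 35 = \frac{1646}{189} \left(- \frac{3}{25}\right) 35 = \left(- \frac{1646}{1575}\right) 35 = - \frac{1646}{45}$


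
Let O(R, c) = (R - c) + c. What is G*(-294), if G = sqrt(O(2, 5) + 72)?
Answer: -294*sqrt(74) ≈ -2529.1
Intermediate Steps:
O(R, c) = R
G = sqrt(74) (G = sqrt(2 + 72) = sqrt(74) ≈ 8.6023)
G*(-294) = sqrt(74)*(-294) = -294*sqrt(74)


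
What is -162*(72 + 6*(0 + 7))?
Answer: -18468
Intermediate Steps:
-162*(72 + 6*(0 + 7)) = -162*(72 + 6*7) = -162*(72 + 42) = -162*114 = -18468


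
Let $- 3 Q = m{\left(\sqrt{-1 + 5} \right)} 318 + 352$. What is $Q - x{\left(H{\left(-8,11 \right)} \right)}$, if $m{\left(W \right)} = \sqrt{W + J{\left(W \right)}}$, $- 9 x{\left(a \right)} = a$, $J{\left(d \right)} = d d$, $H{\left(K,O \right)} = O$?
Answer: $- \frac{1045}{9} - 106 \sqrt{6} \approx -375.76$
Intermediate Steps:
$J{\left(d \right)} = d^{2}$
$x{\left(a \right)} = - \frac{a}{9}$
$m{\left(W \right)} = \sqrt{W + W^{2}}$
$Q = - \frac{352}{3} - 106 \sqrt{6}$ ($Q = - \frac{\sqrt{\sqrt{-1 + 5} \left(1 + \sqrt{-1 + 5}\right)} 318 + 352}{3} = - \frac{\sqrt{\sqrt{4} \left(1 + \sqrt{4}\right)} 318 + 352}{3} = - \frac{\sqrt{2 \left(1 + 2\right)} 318 + 352}{3} = - \frac{\sqrt{2 \cdot 3} \cdot 318 + 352}{3} = - \frac{\sqrt{6} \cdot 318 + 352}{3} = - \frac{318 \sqrt{6} + 352}{3} = - \frac{352 + 318 \sqrt{6}}{3} = - \frac{352}{3} - 106 \sqrt{6} \approx -376.98$)
$Q - x{\left(H{\left(-8,11 \right)} \right)} = \left(- \frac{352}{3} - 106 \sqrt{6}\right) - \left(- \frac{1}{9}\right) 11 = \left(- \frac{352}{3} - 106 \sqrt{6}\right) - - \frac{11}{9} = \left(- \frac{352}{3} - 106 \sqrt{6}\right) + \frac{11}{9} = - \frac{1045}{9} - 106 \sqrt{6}$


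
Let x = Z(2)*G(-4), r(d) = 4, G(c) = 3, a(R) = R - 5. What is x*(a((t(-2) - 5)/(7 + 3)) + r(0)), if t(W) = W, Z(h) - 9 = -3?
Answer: -153/5 ≈ -30.600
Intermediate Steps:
Z(h) = 6 (Z(h) = 9 - 3 = 6)
a(R) = -5 + R
x = 18 (x = 6*3 = 18)
x*(a((t(-2) - 5)/(7 + 3)) + r(0)) = 18*((-5 + (-2 - 5)/(7 + 3)) + 4) = 18*((-5 - 7/10) + 4) = 18*(-57/10 + 4) = 18*(-17/10) = -153/5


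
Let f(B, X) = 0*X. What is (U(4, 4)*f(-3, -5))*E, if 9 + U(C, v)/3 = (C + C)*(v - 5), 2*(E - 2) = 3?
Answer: 0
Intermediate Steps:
f(B, X) = 0
E = 7/2 (E = 2 + (1/2)*3 = 2 + 3/2 = 7/2 ≈ 3.5000)
U(C, v) = -27 + 6*C*(-5 + v) (U(C, v) = -27 + 3*((C + C)*(v - 5)) = -27 + 3*((2*C)*(-5 + v)) = -27 + 3*(2*C*(-5 + v)) = -27 + 6*C*(-5 + v))
(U(4, 4)*f(-3, -5))*E = ((-27 - 30*4 + 6*4*4)*0)*(7/2) = ((-27 - 120 + 96)*0)*(7/2) = -51*0*(7/2) = 0*(7/2) = 0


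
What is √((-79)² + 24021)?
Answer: √30262 ≈ 173.96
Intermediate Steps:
√((-79)² + 24021) = √(6241 + 24021) = √30262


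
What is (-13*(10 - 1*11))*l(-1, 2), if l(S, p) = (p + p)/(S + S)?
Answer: -26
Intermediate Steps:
l(S, p) = p/S (l(S, p) = (2*p)/((2*S)) = (2*p)*(1/(2*S)) = p/S)
(-13*(10 - 1*11))*l(-1, 2) = (-13*(10 - 1*11))*(2/(-1)) = (-13*(10 - 11))*(2*(-1)) = -13*(-1)*(-2) = 13*(-2) = -26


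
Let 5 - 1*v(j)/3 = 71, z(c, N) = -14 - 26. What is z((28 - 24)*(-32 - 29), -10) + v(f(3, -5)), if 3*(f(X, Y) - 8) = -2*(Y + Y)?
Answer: -238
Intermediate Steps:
z(c, N) = -40
f(X, Y) = 8 - 4*Y/3 (f(X, Y) = 8 + (-2*(Y + Y))/3 = 8 + (-4*Y)/3 = 8 - 4*Y/3)
v(j) = -198 (v(j) = 15 - 3*71 = 15 - 213 = -198)
z((28 - 24)*(-32 - 29), -10) + v(f(3, -5)) = -40 - 198 = -238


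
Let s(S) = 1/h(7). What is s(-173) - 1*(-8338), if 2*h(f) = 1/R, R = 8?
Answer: 8354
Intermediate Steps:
h(f) = 1/16 (h(f) = (½)/8 = (½)*(⅛) = 1/16)
s(S) = 16 (s(S) = 1/(1/16) = 16)
s(-173) - 1*(-8338) = 16 - 1*(-8338) = 16 + 8338 = 8354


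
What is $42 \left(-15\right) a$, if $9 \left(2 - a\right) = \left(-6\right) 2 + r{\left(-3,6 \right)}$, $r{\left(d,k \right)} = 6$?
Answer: $-1680$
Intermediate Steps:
$a = \frac{8}{3}$ ($a = 2 - \frac{\left(-6\right) 2 + 6}{9} = 2 - \frac{-12 + 6}{9} = 2 - - \frac{2}{3} = 2 + \frac{2}{3} = \frac{8}{3} \approx 2.6667$)
$42 \left(-15\right) a = 42 \left(-15\right) \frac{8}{3} = \left(-630\right) \frac{8}{3} = -1680$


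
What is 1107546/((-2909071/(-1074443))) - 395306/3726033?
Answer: 21215118012108872/51862653327 ≈ 4.0906e+5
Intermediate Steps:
1107546/((-2909071/(-1074443))) - 395306/3726033 = 1107546/((-2909071*(-1/1074443))) - 395306*1/3726033 = 1107546/(2909071/1074443) - 395306/3726033 = 1107546*(1074443/2909071) - 395306/3726033 = 108181367898/264461 - 395306/3726033 = 21215118012108872/51862653327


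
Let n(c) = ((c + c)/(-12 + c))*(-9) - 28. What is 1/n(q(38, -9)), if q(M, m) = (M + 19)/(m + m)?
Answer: -91/2890 ≈ -0.031488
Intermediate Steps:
q(M, m) = (19 + M)/(2*m) (q(M, m) = (19 + M)/((2*m)) = (19 + M)*(1/(2*m)) = (19 + M)/(2*m))
n(c) = -28 - 18*c/(-12 + c) (n(c) = ((2*c)/(-12 + c))*(-9) - 28 = (2*c/(-12 + c))*(-9) - 28 = -18*c/(-12 + c) - 28 = -28 - 18*c/(-12 + c))
1/n(q(38, -9)) = 1/(2*(168 - 23*(19 + 38)/(2*(-9)))/(-12 + (1/2)*(19 + 38)/(-9))) = 1/(2*(168 - 23*(-1)*57/(2*9))/(-12 + (1/2)*(-1/9)*57)) = 1/(2*(168 - 23*(-19/6))/(-12 - 19/6)) = 1/(2*(168 + 437/6)/(-91/6)) = 1/(2*(-6/91)*(1445/6)) = 1/(-2890/91) = -91/2890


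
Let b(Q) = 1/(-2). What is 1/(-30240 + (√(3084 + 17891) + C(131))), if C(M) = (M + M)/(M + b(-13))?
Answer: -2059842276/62284066119481 - 340605*√839/62284066119481 ≈ -3.3230e-5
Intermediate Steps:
b(Q) = -½
C(M) = 2*M/(-½ + M) (C(M) = (M + M)/(M - ½) = (2*M)/(-½ + M) = 2*M/(-½ + M))
1/(-30240 + (√(3084 + 17891) + C(131))) = 1/(-30240 + (√(3084 + 17891) + 4*131/(-1 + 2*131))) = 1/(-30240 + (√20975 + 4*131/(-1 + 262))) = 1/(-30240 + (5*√839 + 4*131/261)) = 1/(-30240 + (5*√839 + 4*131*(1/261))) = 1/(-30240 + (5*√839 + 524/261)) = 1/(-30240 + (524/261 + 5*√839)) = 1/(-7892116/261 + 5*√839)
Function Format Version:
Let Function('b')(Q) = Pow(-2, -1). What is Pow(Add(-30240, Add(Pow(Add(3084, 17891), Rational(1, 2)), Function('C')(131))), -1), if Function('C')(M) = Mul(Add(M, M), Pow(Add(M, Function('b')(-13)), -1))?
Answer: Add(Rational(-2059842276, 62284066119481), Mul(Rational(-340605, 62284066119481), Pow(839, Rational(1, 2)))) ≈ -3.3230e-5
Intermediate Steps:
Function('b')(Q) = Rational(-1, 2)
Function('C')(M) = Mul(2, M, Pow(Add(Rational(-1, 2), M), -1)) (Function('C')(M) = Mul(Add(M, M), Pow(Add(M, Rational(-1, 2)), -1)) = Mul(Mul(2, M), Pow(Add(Rational(-1, 2), M), -1)) = Mul(2, M, Pow(Add(Rational(-1, 2), M), -1)))
Pow(Add(-30240, Add(Pow(Add(3084, 17891), Rational(1, 2)), Function('C')(131))), -1) = Pow(Add(-30240, Add(Pow(Add(3084, 17891), Rational(1, 2)), Mul(4, 131, Pow(Add(-1, Mul(2, 131)), -1)))), -1) = Pow(Add(-30240, Add(Pow(20975, Rational(1, 2)), Mul(4, 131, Pow(Add(-1, 262), -1)))), -1) = Pow(Add(-30240, Add(Mul(5, Pow(839, Rational(1, 2))), Mul(4, 131, Pow(261, -1)))), -1) = Pow(Add(-30240, Add(Mul(5, Pow(839, Rational(1, 2))), Mul(4, 131, Rational(1, 261)))), -1) = Pow(Add(-30240, Add(Mul(5, Pow(839, Rational(1, 2))), Rational(524, 261))), -1) = Pow(Add(-30240, Add(Rational(524, 261), Mul(5, Pow(839, Rational(1, 2))))), -1) = Pow(Add(Rational(-7892116, 261), Mul(5, Pow(839, Rational(1, 2)))), -1)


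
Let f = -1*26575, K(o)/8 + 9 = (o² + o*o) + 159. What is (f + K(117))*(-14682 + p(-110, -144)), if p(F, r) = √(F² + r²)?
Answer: -2843154618 + 387298*√8209 ≈ -2.8081e+9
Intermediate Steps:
K(o) = 1200 + 16*o² (K(o) = -72 + 8*((o² + o*o) + 159) = -72 + 8*((o² + o²) + 159) = -72 + 8*(2*o² + 159) = -72 + 8*(159 + 2*o²) = -72 + (1272 + 16*o²) = 1200 + 16*o²)
f = -26575
(f + K(117))*(-14682 + p(-110, -144)) = (-26575 + (1200 + 16*117²))*(-14682 + √((-110)² + (-144)²)) = (-26575 + (1200 + 16*13689))*(-14682 + √(12100 + 20736)) = (-26575 + (1200 + 219024))*(-14682 + √32836) = (-26575 + 220224)*(-14682 + 2*√8209) = 193649*(-14682 + 2*√8209) = -2843154618 + 387298*√8209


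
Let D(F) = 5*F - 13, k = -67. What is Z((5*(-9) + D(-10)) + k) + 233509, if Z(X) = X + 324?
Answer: 233658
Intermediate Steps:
D(F) = -13 + 5*F
Z(X) = 324 + X
Z((5*(-9) + D(-10)) + k) + 233509 = (324 + ((5*(-9) + (-13 + 5*(-10))) - 67)) + 233509 = (324 + ((-45 + (-13 - 50)) - 67)) + 233509 = (324 + ((-45 - 63) - 67)) + 233509 = (324 + (-108 - 67)) + 233509 = (324 - 175) + 233509 = 149 + 233509 = 233658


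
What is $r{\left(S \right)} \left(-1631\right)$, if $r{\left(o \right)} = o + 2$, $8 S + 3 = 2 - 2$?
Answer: $- \frac{21203}{8} \approx -2650.4$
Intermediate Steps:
$S = - \frac{3}{8}$ ($S = - \frac{3}{8} + \frac{2 - 2}{8} = - \frac{3}{8} + \frac{1}{8} \cdot 0 = - \frac{3}{8} + 0 = - \frac{3}{8} \approx -0.375$)
$r{\left(o \right)} = 2 + o$
$r{\left(S \right)} \left(-1631\right) = \left(2 - \frac{3}{8}\right) \left(-1631\right) = \frac{13}{8} \left(-1631\right) = - \frac{21203}{8}$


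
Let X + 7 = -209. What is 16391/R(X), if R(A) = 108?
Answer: 16391/108 ≈ 151.77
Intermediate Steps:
X = -216 (X = -7 - 209 = -216)
16391/R(X) = 16391/108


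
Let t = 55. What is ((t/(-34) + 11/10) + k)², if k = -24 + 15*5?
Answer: 18412681/7225 ≈ 2548.5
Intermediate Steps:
k = 51 (k = -24 + 75 = 51)
((t/(-34) + 11/10) + k)² = ((55/(-34) + 11/10) + 51)² = ((55*(-1/34) + 11*(⅒)) + 51)² = ((-55/34 + 11/10) + 51)² = (-44/85 + 51)² = (4291/85)² = 18412681/7225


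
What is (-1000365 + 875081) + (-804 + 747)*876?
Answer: -175216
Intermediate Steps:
(-1000365 + 875081) + (-804 + 747)*876 = -125284 - 57*876 = -125284 - 49932 = -175216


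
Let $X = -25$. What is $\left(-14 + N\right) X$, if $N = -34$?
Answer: $1200$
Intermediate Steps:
$\left(-14 + N\right) X = \left(-14 - 34\right) \left(-25\right) = \left(-48\right) \left(-25\right) = 1200$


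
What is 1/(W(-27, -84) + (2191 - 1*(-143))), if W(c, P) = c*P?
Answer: 1/4602 ≈ 0.00021730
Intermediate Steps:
W(c, P) = P*c
1/(W(-27, -84) + (2191 - 1*(-143))) = 1/(-84*(-27) + (2191 - 1*(-143))) = 1/(2268 + (2191 + 143)) = 1/(2268 + 2334) = 1/4602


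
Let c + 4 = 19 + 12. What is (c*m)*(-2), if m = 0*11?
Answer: 0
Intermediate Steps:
c = 27 (c = -4 + (19 + 12) = -4 + 31 = 27)
m = 0
(c*m)*(-2) = (27*0)*(-2) = 0*(-2) = 0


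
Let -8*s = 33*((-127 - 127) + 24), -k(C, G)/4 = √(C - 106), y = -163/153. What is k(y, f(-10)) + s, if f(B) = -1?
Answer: 3795/4 - 4*I*√278477/51 ≈ 948.75 - 41.389*I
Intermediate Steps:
y = -163/153 ≈ -1.0654
k(C, G) = -4*√(-106 + C) (k(C, G) = -4*√(C - 106) = -4*√(-106 + C))
s = 3795/4 (s = -33*((-127 - 127) + 24)/8 = -33*(-254 + 24)/8 = -33*(-230)/8 = -⅛*(-7590) = 3795/4 ≈ 948.75)
k(y, f(-10)) + s = -4*√(-106 - 163/153) + 3795/4 = -4*I*√278477/51 + 3795/4 = 3795/4 - 4*I*√278477/51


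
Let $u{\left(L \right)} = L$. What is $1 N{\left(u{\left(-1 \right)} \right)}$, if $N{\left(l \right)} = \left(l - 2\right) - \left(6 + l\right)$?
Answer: $-8$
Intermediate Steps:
$N{\left(l \right)} = -8$ ($N{\left(l \right)} = \left(-2 + l\right) - \left(6 + l\right) = -8$)
$1 N{\left(u{\left(-1 \right)} \right)} = 1 \left(-8\right) = -8$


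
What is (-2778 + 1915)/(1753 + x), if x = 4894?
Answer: -863/6647 ≈ -0.12983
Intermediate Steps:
(-2778 + 1915)/(1753 + x) = (-2778 + 1915)/(1753 + 4894) = -863/6647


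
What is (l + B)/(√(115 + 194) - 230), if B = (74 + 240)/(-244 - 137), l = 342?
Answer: -29897240/20037171 - 129988*√309/20037171 ≈ -1.6061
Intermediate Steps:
B = -314/381 (B = 314/(-381) = 314*(-1/381) = -314/381 ≈ -0.82415)
(l + B)/(√(115 + 194) - 230) = (342 - 314/381)/(√(115 + 194) - 230) = 129988/(381*(√309 - 230)) = 129988/(381*(-230 + √309))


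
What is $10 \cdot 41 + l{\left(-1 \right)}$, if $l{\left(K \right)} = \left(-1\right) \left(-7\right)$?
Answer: $417$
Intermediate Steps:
$l{\left(K \right)} = 7$
$10 \cdot 41 + l{\left(-1 \right)} = 10 \cdot 41 + 7 = 410 + 7 = 417$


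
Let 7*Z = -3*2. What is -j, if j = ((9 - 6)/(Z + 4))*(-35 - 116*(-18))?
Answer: -43113/22 ≈ -1959.7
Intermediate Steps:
Z = -6/7 (Z = (-3*2)/7 = (⅐)*(-6) = -6/7 ≈ -0.85714)
j = 43113/22 (j = ((9 - 6)/(-6/7 + 4))*(-35 - 116*(-18)) = (3/(22/7))*(-35 + 2088) = (3*(7/22))*2053 = (21/22)*2053 = 43113/22 ≈ 1959.7)
-j = -1*43113/22 = -43113/22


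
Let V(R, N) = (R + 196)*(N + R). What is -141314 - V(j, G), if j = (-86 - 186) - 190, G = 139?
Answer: -227232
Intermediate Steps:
j = -462 (j = -272 - 190 = -462)
V(R, N) = (196 + R)*(N + R)
-141314 - V(j, G) = -141314 - ((-462)**2 + 196*139 + 196*(-462) + 139*(-462)) = -141314 - (213444 + 27244 - 90552 - 64218) = -141314 - 1*85918 = -141314 - 85918 = -227232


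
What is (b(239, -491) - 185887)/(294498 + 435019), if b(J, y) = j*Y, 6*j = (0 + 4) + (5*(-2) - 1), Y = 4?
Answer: -557675/2188551 ≈ -0.25481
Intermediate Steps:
j = -7/6 (j = ((0 + 4) + (5*(-2) - 1))/6 = (4 + (-10 - 1))/6 = (4 - 11)/6 = (⅙)*(-7) = -7/6 ≈ -1.1667)
b(J, y) = -14/3 (b(J, y) = -7/6*4 = -14/3)
(b(239, -491) - 185887)/(294498 + 435019) = (-14/3 - 185887)/(294498 + 435019) = -557675/3/729517 = -557675/3*1/729517 = -557675/2188551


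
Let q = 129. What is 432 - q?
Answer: 303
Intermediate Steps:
432 - q = 432 - 1*129 = 432 - 129 = 303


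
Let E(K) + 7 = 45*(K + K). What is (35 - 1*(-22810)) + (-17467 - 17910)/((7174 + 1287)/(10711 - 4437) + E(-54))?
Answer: 697613486263/30527097 ≈ 22852.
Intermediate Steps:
E(K) = -7 + 90*K (E(K) = -7 + 45*(K + K) = -7 + 45*(2*K) = -7 + 90*K)
(35 - 1*(-22810)) + (-17467 - 17910)/((7174 + 1287)/(10711 - 4437) + E(-54)) = (35 - 1*(-22810)) + (-17467 - 17910)/((7174 + 1287)/(10711 - 4437) + (-7 + 90*(-54))) = (35 + 22810) - 35377/(8461/6274 + (-7 - 4860)) = 22845 - 35377/(8461*(1/6274) - 4867) = 22845 - 35377/(8461/6274 - 4867) = 22845 - 35377/(-30527097/6274) = 22845 - 35377*(-6274/30527097) = 22845 + 221955298/30527097 = 697613486263/30527097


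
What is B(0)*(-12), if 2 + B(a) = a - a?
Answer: 24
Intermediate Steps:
B(a) = -2 (B(a) = -2 + (a - a) = -2 + 0 = -2)
B(0)*(-12) = -2*(-12) = 24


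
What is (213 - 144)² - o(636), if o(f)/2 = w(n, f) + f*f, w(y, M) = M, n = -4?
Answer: -805503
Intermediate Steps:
o(f) = 2*f + 2*f² (o(f) = 2*(f + f*f) = 2*(f + f²) = 2*f + 2*f²)
(213 - 144)² - o(636) = (213 - 144)² - 2*636*(1 + 636) = 69² - 2*636*637 = 4761 - 1*810264 = 4761 - 810264 = -805503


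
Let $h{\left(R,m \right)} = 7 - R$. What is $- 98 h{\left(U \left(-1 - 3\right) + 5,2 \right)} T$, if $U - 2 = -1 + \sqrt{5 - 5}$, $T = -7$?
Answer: $4116$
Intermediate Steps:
$U = 1$ ($U = 2 - \left(1 - \sqrt{5 - 5}\right) = 2 - \left(1 - \sqrt{0}\right) = 2 + \left(-1 + 0\right) = 2 - 1 = 1$)
$- 98 h{\left(U \left(-1 - 3\right) + 5,2 \right)} T = - 98 \left(7 - \left(1 \left(-1 - 3\right) + 5\right)\right) \left(-7\right) = - 98 \left(7 - \left(1 \left(-4\right) + 5\right)\right) \left(-7\right) = - 98 \left(7 - \left(-4 + 5\right)\right) \left(-7\right) = - 98 \left(7 - 1\right) \left(-7\right) = \left(-98\right) 6 \left(-7\right) = \left(-588\right) \left(-7\right) = 4116$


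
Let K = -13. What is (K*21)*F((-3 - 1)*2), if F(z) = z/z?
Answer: -273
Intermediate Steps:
F(z) = 1
(K*21)*F((-3 - 1)*2) = -13*21*1 = -273*1 = -273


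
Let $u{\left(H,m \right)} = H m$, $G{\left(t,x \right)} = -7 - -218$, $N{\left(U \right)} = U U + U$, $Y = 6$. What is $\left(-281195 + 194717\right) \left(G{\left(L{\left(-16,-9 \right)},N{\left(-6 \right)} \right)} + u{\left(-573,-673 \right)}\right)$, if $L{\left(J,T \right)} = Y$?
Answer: $-33366671520$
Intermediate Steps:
$N{\left(U \right)} = U + U^{2}$ ($N{\left(U \right)} = U^{2} + U = U + U^{2}$)
$L{\left(J,T \right)} = 6$
$G{\left(t,x \right)} = 211$ ($G{\left(t,x \right)} = -7 + 218 = 211$)
$\left(-281195 + 194717\right) \left(G{\left(L{\left(-16,-9 \right)},N{\left(-6 \right)} \right)} + u{\left(-573,-673 \right)}\right) = \left(-281195 + 194717\right) \left(211 - -385629\right) = - 86478 \left(211 + 385629\right) = \left(-86478\right) 385840 = -33366671520$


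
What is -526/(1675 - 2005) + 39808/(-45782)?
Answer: 22613/31215 ≈ 0.72443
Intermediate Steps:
-526/(1675 - 2005) + 39808/(-45782) = -526/(-330) + 39808*(-1/45782) = -526*(-1/330) - 19904/22891 = 263/165 - 19904/22891 = 22613/31215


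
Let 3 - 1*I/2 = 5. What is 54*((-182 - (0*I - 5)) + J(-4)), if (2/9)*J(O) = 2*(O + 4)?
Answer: -9558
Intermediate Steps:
I = -4 (I = 6 - 2*5 = 6 - 10 = -4)
J(O) = 36 + 9*O (J(O) = 9*(2*(O + 4))/2 = 9*(2*(4 + O))/2 = 9*(8 + 2*O)/2 = 36 + 9*O)
54*((-182 - (0*I - 5)) + J(-4)) = 54*((-182 - (0*(-4) - 5)) + (36 + 9*(-4))) = 54*((-182 - (0 - 5)) + (36 - 36)) = 54*((-182 - 1*(-5)) + 0) = 54*((-182 + 5) + 0) = 54*(-177 + 0) = 54*(-177) = -9558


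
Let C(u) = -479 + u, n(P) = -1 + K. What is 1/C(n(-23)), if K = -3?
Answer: -1/483 ≈ -0.0020704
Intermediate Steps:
n(P) = -4 (n(P) = -1 - 3 = -4)
1/C(n(-23)) = 1/(-479 - 4) = 1/(-483) = -1/483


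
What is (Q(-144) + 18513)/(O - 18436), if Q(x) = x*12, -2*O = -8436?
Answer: -16785/14218 ≈ -1.1805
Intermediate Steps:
O = 4218 (O = -1/2*(-8436) = 4218)
Q(x) = 12*x
(Q(-144) + 18513)/(O - 18436) = (12*(-144) + 18513)/(4218 - 18436) = (-1728 + 18513)/(-14218) = 16785*(-1/14218) = -16785/14218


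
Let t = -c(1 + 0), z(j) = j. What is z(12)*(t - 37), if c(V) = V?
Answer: -456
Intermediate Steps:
t = -1 (t = -(1 + 0) = -1*1 = -1)
z(12)*(t - 37) = 12*(-1 - 37) = 12*(-38) = -456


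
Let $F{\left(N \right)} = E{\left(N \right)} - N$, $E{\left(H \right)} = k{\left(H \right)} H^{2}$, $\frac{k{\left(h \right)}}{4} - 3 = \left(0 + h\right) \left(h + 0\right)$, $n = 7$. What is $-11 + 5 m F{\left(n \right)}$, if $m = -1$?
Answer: $-50936$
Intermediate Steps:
$k{\left(h \right)} = 12 + 4 h^{2}$ ($k{\left(h \right)} = 12 + 4 \left(0 + h\right) \left(h + 0\right) = 12 + 4 h h = 12 + 4 h^{2}$)
$E{\left(H \right)} = H^{2} \left(12 + 4 H^{2}\right)$ ($E{\left(H \right)} = \left(12 + 4 H^{2}\right) H^{2} = H^{2} \left(12 + 4 H^{2}\right)$)
$F{\left(N \right)} = - N + 4 N^{2} \left(3 + N^{2}\right)$ ($F{\left(N \right)} = 4 N^{2} \left(3 + N^{2}\right) - N = - N + 4 N^{2} \left(3 + N^{2}\right)$)
$-11 + 5 m F{\left(n \right)} = -11 + 5 \left(-1\right) 7 \left(-1 + 4 \cdot 7 \left(3 + 7^{2}\right)\right) = -11 - 5 \cdot 7 \left(-1 + 4 \cdot 7 \left(3 + 49\right)\right) = -11 - 5 \cdot 7 \left(-1 + 4 \cdot 7 \cdot 52\right) = -11 - 5 \cdot 7 \left(-1 + 1456\right) = -11 - 5 \cdot 7 \cdot 1455 = -11 - 50925 = -50936$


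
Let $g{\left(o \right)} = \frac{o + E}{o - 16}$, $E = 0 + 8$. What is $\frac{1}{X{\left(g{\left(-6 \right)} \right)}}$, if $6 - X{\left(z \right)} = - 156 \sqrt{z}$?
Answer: $\frac{11}{4122} - \frac{13 i \sqrt{11}}{2061} \approx 0.0026686 - 0.02092 i$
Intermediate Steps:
$E = 8$
$g{\left(o \right)} = \frac{8 + o}{-16 + o}$ ($g{\left(o \right)} = \frac{o + 8}{o - 16} = \frac{8 + o}{-16 + o}$)
$X{\left(z \right)} = 6 + 156 \sqrt{z}$ ($X{\left(z \right)} = 6 - - 156 \sqrt{z} = 6 + 156 \sqrt{z}$)
$\frac{1}{X{\left(g{\left(-6 \right)} \right)}} = \frac{1}{6 + 156 \sqrt{\frac{8 - 6}{-16 - 6}}} = \frac{1}{6 + 156 \sqrt{\frac{1}{-22} \cdot 2}} = \frac{1}{6 + 156 \sqrt{\left(- \frac{1}{22}\right) 2}} = \frac{1}{6 + 156 \sqrt{- \frac{1}{11}}} = \frac{1}{6 + 156 \frac{i \sqrt{11}}{11}} = \frac{1}{6 + \frac{156 i \sqrt{11}}{11}}$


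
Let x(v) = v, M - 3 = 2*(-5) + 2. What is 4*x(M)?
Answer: -20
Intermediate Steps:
M = -5 (M = 3 + (2*(-5) + 2) = 3 + (-10 + 2) = 3 - 8 = -5)
4*x(M) = 4*(-5) = -20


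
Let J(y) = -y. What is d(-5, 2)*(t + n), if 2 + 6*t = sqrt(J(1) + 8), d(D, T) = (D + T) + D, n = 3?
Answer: -64/3 - 4*sqrt(7)/3 ≈ -24.861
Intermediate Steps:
d(D, T) = T + 2*D
t = -1/3 + sqrt(7)/6 (t = -1/3 + sqrt(-1*1 + 8)/6 = -1/3 + sqrt(-1 + 8)/6 = -1/3 + sqrt(7)/6 ≈ 0.10763)
d(-5, 2)*(t + n) = (2 + 2*(-5))*((-1/3 + sqrt(7)/6) + 3) = (2 - 10)*(8/3 + sqrt(7)/6) = -8*(8/3 + sqrt(7)/6) = -64/3 - 4*sqrt(7)/3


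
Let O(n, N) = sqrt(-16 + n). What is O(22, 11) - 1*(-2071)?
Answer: 2071 + sqrt(6) ≈ 2073.4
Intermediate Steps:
O(22, 11) - 1*(-2071) = sqrt(-16 + 22) - 1*(-2071) = sqrt(6) + 2071 = 2071 + sqrt(6)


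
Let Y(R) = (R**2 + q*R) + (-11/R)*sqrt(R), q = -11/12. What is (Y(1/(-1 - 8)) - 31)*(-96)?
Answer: 80056/27 - 3168*I ≈ 2965.0 - 3168.0*I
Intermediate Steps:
q = -11/12 (q = -11*1/12 = -11/12 ≈ -0.91667)
Y(R) = R**2 - 11/sqrt(R) - 11*R/12 (Y(R) = (R**2 - 11*R/12) + (-11/R)*sqrt(R) = (R**2 - 11*R/12) - 11/sqrt(R) = R**2 - 11/sqrt(R) - 11*R/12)
(Y(1/(-1 - 8)) - 31)*(-96) = (((1/(-1 - 8))**2 - 11*(-3*I) - 11/(12*(-1 - 8))) - 31)*(-96) = (((1/(-9))**2 - 11*(-3*I) - 11/12/(-9)) - 31)*(-96) = (((-1/9)**2 - (-33)*I - 11/12*(-1/9)) - 31)*(-96) = ((1/81 - (-33)*I + 11/108) - 31)*(-96) = ((1/81 + 33*I + 11/108) - 31)*(-96) = ((37/324 + 33*I) - 31)*(-96) = (-10007/324 + 33*I)*(-96) = 80056/27 - 3168*I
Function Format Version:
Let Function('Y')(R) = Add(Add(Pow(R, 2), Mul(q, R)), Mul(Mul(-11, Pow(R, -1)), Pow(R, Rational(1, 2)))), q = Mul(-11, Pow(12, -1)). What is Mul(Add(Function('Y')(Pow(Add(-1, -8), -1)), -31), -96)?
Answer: Add(Rational(80056, 27), Mul(-3168, I)) ≈ Add(2965.0, Mul(-3168.0, I))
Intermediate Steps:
q = Rational(-11, 12) (q = Mul(-11, Rational(1, 12)) = Rational(-11, 12) ≈ -0.91667)
Function('Y')(R) = Add(Pow(R, 2), Mul(-11, Pow(R, Rational(-1, 2))), Mul(Rational(-11, 12), R)) (Function('Y')(R) = Add(Add(Pow(R, 2), Mul(Rational(-11, 12), R)), Mul(Mul(-11, Pow(R, -1)), Pow(R, Rational(1, 2)))) = Add(Add(Pow(R, 2), Mul(Rational(-11, 12), R)), Mul(-11, Pow(R, Rational(-1, 2)))) = Add(Pow(R, 2), Mul(-11, Pow(R, Rational(-1, 2))), Mul(Rational(-11, 12), R)))
Mul(Add(Function('Y')(Pow(Add(-1, -8), -1)), -31), -96) = Mul(Add(Add(Pow(Pow(Add(-1, -8), -1), 2), Mul(-11, Pow(Pow(Add(-1, -8), -1), Rational(-1, 2))), Mul(Rational(-11, 12), Pow(Add(-1, -8), -1))), -31), -96) = Mul(Add(Add(Pow(Pow(-9, -1), 2), Mul(-11, Pow(Pow(-9, -1), Rational(-1, 2))), Mul(Rational(-11, 12), Pow(-9, -1))), -31), -96) = Mul(Add(Add(Pow(Rational(-1, 9), 2), Mul(-11, Pow(Rational(-1, 9), Rational(-1, 2))), Mul(Rational(-11, 12), Rational(-1, 9))), -31), -96) = Mul(Add(Add(Rational(1, 81), Mul(-11, Mul(-3, I)), Rational(11, 108)), -31), -96) = Mul(Add(Add(Rational(1, 81), Mul(33, I), Rational(11, 108)), -31), -96) = Mul(Add(Add(Rational(37, 324), Mul(33, I)), -31), -96) = Mul(Add(Rational(-10007, 324), Mul(33, I)), -96) = Add(Rational(80056, 27), Mul(-3168, I))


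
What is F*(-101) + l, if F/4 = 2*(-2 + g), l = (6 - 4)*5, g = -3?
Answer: 4050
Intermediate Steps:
l = 10 (l = 2*5 = 10)
F = -40 (F = 4*(2*(-2 - 3)) = 4*(2*(-5)) = 4*(-10) = -40)
F*(-101) + l = -40*(-101) + 10 = 4040 + 10 = 4050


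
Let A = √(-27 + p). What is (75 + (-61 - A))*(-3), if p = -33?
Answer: -42 + 6*I*√15 ≈ -42.0 + 23.238*I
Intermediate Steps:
A = 2*I*√15 (A = √(-27 - 33) = √(-60) = 2*I*√15 ≈ 7.746*I)
(75 + (-61 - A))*(-3) = (75 + (-61 - 2*I*√15))*(-3) = (14 - 2*I*√15)*(-3) = -42 + 6*I*√15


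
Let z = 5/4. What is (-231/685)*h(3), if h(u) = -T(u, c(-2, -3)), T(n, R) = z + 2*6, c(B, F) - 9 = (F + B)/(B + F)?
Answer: 12243/2740 ≈ 4.4682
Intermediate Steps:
z = 5/4 (z = 5*(1/4) = 5/4 ≈ 1.2500)
c(B, F) = 10 (c(B, F) = 9 + (F + B)/(B + F) = 9 + (B + F)/(B + F) = 9 + 1 = 10)
T(n, R) = 53/4 (T(n, R) = 5/4 + 2*6 = 5/4 + 12 = 53/4)
h(u) = -53/4 (h(u) = -1*53/4 = -53/4)
(-231/685)*h(3) = -231/685*(-53/4) = 12243/2740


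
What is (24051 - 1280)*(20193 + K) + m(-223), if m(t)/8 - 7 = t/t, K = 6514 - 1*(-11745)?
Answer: 875590556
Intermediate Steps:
K = 18259 (K = 6514 + 11745 = 18259)
m(t) = 64 (m(t) = 56 + 8*(t/t) = 56 + 8*1 = 56 + 8 = 64)
(24051 - 1280)*(20193 + K) + m(-223) = (24051 - 1280)*(20193 + 18259) + 64 = 22771*38452 + 64 = 875590492 + 64 = 875590556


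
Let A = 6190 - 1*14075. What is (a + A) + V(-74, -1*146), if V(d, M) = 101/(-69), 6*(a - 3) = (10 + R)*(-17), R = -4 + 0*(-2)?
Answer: -545132/69 ≈ -7900.5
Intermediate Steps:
A = -7885 (A = 6190 - 14075 = -7885)
R = -4 (R = -4 + 0 = -4)
a = -14 (a = 3 + ((10 - 4)*(-17))/6 = 3 + (6*(-17))/6 = 3 + (⅙)*(-102) = 3 - 17 = -14)
V(d, M) = -101/69 (V(d, M) = 101*(-1/69) = -101/69)
(a + A) + V(-74, -1*146) = (-14 - 7885) - 101/69 = -7899 - 101/69 = -545132/69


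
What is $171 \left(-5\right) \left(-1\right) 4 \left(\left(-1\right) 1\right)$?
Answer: $-3420$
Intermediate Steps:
$171 \left(-5\right) \left(-1\right) 4 \left(\left(-1\right) 1\right) = 171 \cdot 5 \cdot 4 \left(-1\right) = 171 \cdot 20 \left(-1\right) = 3420 \left(-1\right) = -3420$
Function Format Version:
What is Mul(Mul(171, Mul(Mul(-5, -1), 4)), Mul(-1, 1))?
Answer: -3420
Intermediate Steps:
Mul(Mul(171, Mul(Mul(-5, -1), 4)), Mul(-1, 1)) = Mul(Mul(171, Mul(5, 4)), -1) = Mul(Mul(171, 20), -1) = Mul(3420, -1) = -3420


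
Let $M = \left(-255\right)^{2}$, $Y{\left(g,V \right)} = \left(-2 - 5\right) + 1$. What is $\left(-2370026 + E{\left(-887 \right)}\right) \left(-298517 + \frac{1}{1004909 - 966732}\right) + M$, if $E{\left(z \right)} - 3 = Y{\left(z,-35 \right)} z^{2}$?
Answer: $\frac{80808330114174021}{38177} \approx 2.1167 \cdot 10^{12}$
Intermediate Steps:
$Y{\left(g,V \right)} = -6$ ($Y{\left(g,V \right)} = -7 + 1 = -6$)
$E{\left(z \right)} = 3 - 6 z^{2}$
$M = 65025$
$\left(-2370026 + E{\left(-887 \right)}\right) \left(-298517 + \frac{1}{1004909 - 966732}\right) + M = \left(-2370026 + \left(3 - 6 \left(-887\right)^{2}\right)\right) \left(-298517 + \frac{1}{1004909 - 966732}\right) + 65025 = \left(-2370026 + \left(3 - 4720614\right)\right) \left(-298517 + \frac{1}{38177}\right) + 65025 = \left(-2370026 - 4720611\right) \left(- \frac{11396483508}{38177}\right) + 65025 = \left(-7090637\right) \left(- \frac{11396483508}{38177}\right) + 65025 = \frac{80808327631714596}{38177} + 65025 = \frac{80808330114174021}{38177}$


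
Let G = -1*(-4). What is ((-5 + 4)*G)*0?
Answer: 0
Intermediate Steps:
G = 4
((-5 + 4)*G)*0 = ((-5 + 4)*4)*0 = -1*4*0 = -4*0 = 0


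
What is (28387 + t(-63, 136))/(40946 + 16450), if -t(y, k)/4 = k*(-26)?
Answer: 14177/19132 ≈ 0.74101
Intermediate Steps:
t(y, k) = 104*k (t(y, k) = -4*k*(-26) = -(-104)*k = 104*k)
(28387 + t(-63, 136))/(40946 + 16450) = (28387 + 104*136)/(40946 + 16450) = (28387 + 14144)/57396 = 42531*(1/57396) = 14177/19132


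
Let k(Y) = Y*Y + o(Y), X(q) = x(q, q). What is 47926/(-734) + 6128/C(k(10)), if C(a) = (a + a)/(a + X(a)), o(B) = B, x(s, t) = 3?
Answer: 62215607/20185 ≈ 3082.3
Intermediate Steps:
X(q) = 3
k(Y) = Y + Y² (k(Y) = Y*Y + Y = Y² + Y = Y + Y²)
C(a) = 2*a/(3 + a) (C(a) = (a + a)/(a + 3) = (2*a)/(3 + a) = 2*a/(3 + a))
47926/(-734) + 6128/C(k(10)) = 47926/(-734) + 6128/((2*(10*(1 + 10))/(3 + 10*(1 + 10)))) = 47926*(-1/734) + 6128/((2*(10*11)/(3 + 10*11))) = -23963/367 + 6128/((2*110/(3 + 110))) = -23963/367 + 6128/((2*110/113)) = -23963/367 + 6128/((2*110*(1/113))) = -23963/367 + 6128/(220/113) = -23963/367 + 6128*(113/220) = -23963/367 + 173116/55 = 62215607/20185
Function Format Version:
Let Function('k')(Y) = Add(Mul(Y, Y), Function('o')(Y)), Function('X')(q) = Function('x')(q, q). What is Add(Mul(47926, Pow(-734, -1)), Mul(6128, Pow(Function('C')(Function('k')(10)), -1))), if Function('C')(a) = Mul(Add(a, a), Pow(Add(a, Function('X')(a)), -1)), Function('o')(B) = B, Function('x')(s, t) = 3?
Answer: Rational(62215607, 20185) ≈ 3082.3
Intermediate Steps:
Function('X')(q) = 3
Function('k')(Y) = Add(Y, Pow(Y, 2)) (Function('k')(Y) = Add(Mul(Y, Y), Y) = Add(Pow(Y, 2), Y) = Add(Y, Pow(Y, 2)))
Function('C')(a) = Mul(2, a, Pow(Add(3, a), -1)) (Function('C')(a) = Mul(Add(a, a), Pow(Add(a, 3), -1)) = Mul(Mul(2, a), Pow(Add(3, a), -1)) = Mul(2, a, Pow(Add(3, a), -1)))
Add(Mul(47926, Pow(-734, -1)), Mul(6128, Pow(Function('C')(Function('k')(10)), -1))) = Add(Mul(47926, Pow(-734, -1)), Mul(6128, Pow(Mul(2, Mul(10, Add(1, 10)), Pow(Add(3, Mul(10, Add(1, 10))), -1)), -1))) = Add(Mul(47926, Rational(-1, 734)), Mul(6128, Pow(Mul(2, Mul(10, 11), Pow(Add(3, Mul(10, 11)), -1)), -1))) = Add(Rational(-23963, 367), Mul(6128, Pow(Mul(2, 110, Pow(Add(3, 110), -1)), -1))) = Add(Rational(-23963, 367), Mul(6128, Pow(Mul(2, 110, Pow(113, -1)), -1))) = Add(Rational(-23963, 367), Mul(6128, Pow(Mul(2, 110, Rational(1, 113)), -1))) = Add(Rational(-23963, 367), Mul(6128, Pow(Rational(220, 113), -1))) = Add(Rational(-23963, 367), Mul(6128, Rational(113, 220))) = Add(Rational(-23963, 367), Rational(173116, 55)) = Rational(62215607, 20185)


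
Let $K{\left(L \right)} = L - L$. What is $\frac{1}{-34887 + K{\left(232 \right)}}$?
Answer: $- \frac{1}{34887} \approx -2.8664 \cdot 10^{-5}$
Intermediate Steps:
$K{\left(L \right)} = 0$
$\frac{1}{-34887 + K{\left(232 \right)}} = \frac{1}{-34887 + 0} = \frac{1}{-34887} = - \frac{1}{34887}$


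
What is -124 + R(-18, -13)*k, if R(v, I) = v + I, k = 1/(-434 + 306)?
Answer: -15841/128 ≈ -123.76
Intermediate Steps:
k = -1/128 (k = 1/(-128) = -1/128 ≈ -0.0078125)
R(v, I) = I + v
-124 + R(-18, -13)*k = -124 + (-13 - 18)*(-1/128) = -124 - 31*(-1/128) = -124 + 31/128 = -15841/128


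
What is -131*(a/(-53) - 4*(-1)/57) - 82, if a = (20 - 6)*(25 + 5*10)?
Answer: 7564856/3021 ≈ 2504.1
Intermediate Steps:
a = 1050 (a = 14*(25 + 50) = 14*75 = 1050)
-131*(a/(-53) - 4*(-1)/57) - 82 = -131*(1050/(-53) - 4*(-1)/57) - 82 = -131*(1050*(-1/53) + 4*(1/57)) - 82 = -131*(-1050/53 + 4/57) - 82 = -131*(-59638/3021) - 82 = 7812578/3021 - 82 = 7564856/3021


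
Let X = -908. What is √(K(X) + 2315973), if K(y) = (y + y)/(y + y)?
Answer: √2315974 ≈ 1521.8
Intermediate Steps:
K(y) = 1 (K(y) = (2*y)/((2*y)) = (2*y)*(1/(2*y)) = 1)
√(K(X) + 2315973) = √(1 + 2315973) = √2315974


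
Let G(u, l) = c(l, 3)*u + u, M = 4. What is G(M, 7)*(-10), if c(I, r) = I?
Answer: -320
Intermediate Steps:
G(u, l) = u + l*u (G(u, l) = l*u + u = u + l*u)
G(M, 7)*(-10) = (4*(1 + 7))*(-10) = (4*8)*(-10) = 32*(-10) = -320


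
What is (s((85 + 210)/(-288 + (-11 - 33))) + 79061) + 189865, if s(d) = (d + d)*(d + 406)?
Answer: 14781373097/55112 ≈ 2.6821e+5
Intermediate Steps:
s(d) = 2*d*(406 + d) (s(d) = (2*d)*(406 + d) = 2*d*(406 + d))
(s((85 + 210)/(-288 + (-11 - 33))) + 79061) + 189865 = (2*((85 + 210)/(-288 + (-11 - 33)))*(406 + (85 + 210)/(-288 + (-11 - 33))) + 79061) + 189865 = (2*(295/(-288 - 44))*(406 + 295/(-288 - 44)) + 79061) + 189865 = (2*(295/(-332))*(406 + 295/(-332)) + 79061) + 189865 = (2*(295*(-1/332))*(406 + 295*(-1/332)) + 79061) + 189865 = (2*(-295/332)*(406 - 295/332) + 79061) + 189865 = (2*(-295/332)*(134497/332) + 79061) + 189865 = (-39676615/55112 + 79061) + 189865 = 4317533217/55112 + 189865 = 14781373097/55112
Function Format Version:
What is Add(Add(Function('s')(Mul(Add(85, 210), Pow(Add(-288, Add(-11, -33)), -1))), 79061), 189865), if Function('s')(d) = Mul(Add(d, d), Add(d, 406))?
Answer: Rational(14781373097, 55112) ≈ 2.6821e+5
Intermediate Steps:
Function('s')(d) = Mul(2, d, Add(406, d)) (Function('s')(d) = Mul(Mul(2, d), Add(406, d)) = Mul(2, d, Add(406, d)))
Add(Add(Function('s')(Mul(Add(85, 210), Pow(Add(-288, Add(-11, -33)), -1))), 79061), 189865) = Add(Add(Mul(2, Mul(Add(85, 210), Pow(Add(-288, Add(-11, -33)), -1)), Add(406, Mul(Add(85, 210), Pow(Add(-288, Add(-11, -33)), -1)))), 79061), 189865) = Add(Add(Mul(2, Mul(295, Pow(Add(-288, -44), -1)), Add(406, Mul(295, Pow(Add(-288, -44), -1)))), 79061), 189865) = Add(Add(Mul(2, Mul(295, Pow(-332, -1)), Add(406, Mul(295, Pow(-332, -1)))), 79061), 189865) = Add(Add(Mul(2, Mul(295, Rational(-1, 332)), Add(406, Mul(295, Rational(-1, 332)))), 79061), 189865) = Add(Add(Mul(2, Rational(-295, 332), Add(406, Rational(-295, 332))), 79061), 189865) = Add(Add(Mul(2, Rational(-295, 332), Rational(134497, 332)), 79061), 189865) = Add(Add(Rational(-39676615, 55112), 79061), 189865) = Add(Rational(4317533217, 55112), 189865) = Rational(14781373097, 55112)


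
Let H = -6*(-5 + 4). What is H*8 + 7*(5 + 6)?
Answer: 125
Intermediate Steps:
H = 6 (H = -6*(-1) = 6)
H*8 + 7*(5 + 6) = 6*8 + 7*(5 + 6) = 48 + 7*11 = 48 + 77 = 125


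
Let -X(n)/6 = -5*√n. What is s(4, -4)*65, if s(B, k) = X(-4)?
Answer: 3900*I ≈ 3900.0*I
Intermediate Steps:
X(n) = 30*√n (X(n) = -(-30)*√n = 30*√n)
s(B, k) = 60*I (s(B, k) = 30*√(-4) = 30*(2*I) = 60*I)
s(4, -4)*65 = (60*I)*65 = 3900*I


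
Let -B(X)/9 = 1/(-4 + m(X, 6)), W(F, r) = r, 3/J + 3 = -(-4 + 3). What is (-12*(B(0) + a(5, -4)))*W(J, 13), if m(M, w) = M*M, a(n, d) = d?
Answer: 273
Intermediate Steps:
J = -3/2 (J = 3/(-3 - (-4 + 3)) = 3/(-3 - 1*(-1)) = 3/(-3 + 1) = 3/(-2) = 3*(-½) = -3/2 ≈ -1.5000)
m(M, w) = M²
B(X) = -9/(-4 + X²)
(-12*(B(0) + a(5, -4)))*W(J, 13) = -12*(-9/(-4 + 0²) - 4)*13 = -12*(-9/(-4 + 0) - 4)*13 = -12*(-9/(-4) - 4)*13 = -12*(-9*(-¼) - 4)*13 = -12*(9/4 - 4)*13 = -12*(-7/4)*13 = 21*13 = 273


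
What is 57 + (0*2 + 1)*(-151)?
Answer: -94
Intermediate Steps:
57 + (0*2 + 1)*(-151) = 57 + (0 + 1)*(-151) = 57 + 1*(-151) = 57 - 151 = -94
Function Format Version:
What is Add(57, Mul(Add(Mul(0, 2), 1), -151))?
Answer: -94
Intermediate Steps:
Add(57, Mul(Add(Mul(0, 2), 1), -151)) = Add(57, Mul(Add(0, 1), -151)) = Add(57, Mul(1, -151)) = Add(57, -151) = -94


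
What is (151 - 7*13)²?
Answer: 3600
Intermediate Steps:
(151 - 7*13)² = (151 - 91)² = 60² = 3600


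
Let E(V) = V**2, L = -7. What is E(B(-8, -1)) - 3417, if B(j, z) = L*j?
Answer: -281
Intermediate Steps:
B(j, z) = -7*j
E(B(-8, -1)) - 3417 = (-7*(-8))**2 - 3417 = 56**2 - 3417 = 3136 - 3417 = -281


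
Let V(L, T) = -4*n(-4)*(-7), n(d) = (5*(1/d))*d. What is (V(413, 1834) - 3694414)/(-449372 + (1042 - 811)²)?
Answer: 3694274/396011 ≈ 9.3287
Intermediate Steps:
n(d) = 5 (n(d) = (5/d)*d = 5)
V(L, T) = 140 (V(L, T) = -4*5*(-7) = -20*(-7) = 140)
(V(413, 1834) - 3694414)/(-449372 + (1042 - 811)²) = (140 - 3694414)/(-449372 + (1042 - 811)²) = -3694274/(-449372 + 231²) = -3694274/(-449372 + 53361) = -3694274/(-396011) = -3694274*(-1/396011) = 3694274/396011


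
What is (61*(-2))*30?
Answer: -3660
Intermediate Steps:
(61*(-2))*30 = -122*30 = -3660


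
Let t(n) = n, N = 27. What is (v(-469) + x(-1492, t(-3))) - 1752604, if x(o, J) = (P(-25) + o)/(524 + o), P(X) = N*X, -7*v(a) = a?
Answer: -154223059/88 ≈ -1.7525e+6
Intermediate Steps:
v(a) = -a/7
P(X) = 27*X
x(o, J) = (-675 + o)/(524 + o) (x(o, J) = (27*(-25) + o)/(524 + o) = (-675 + o)/(524 + o))
(v(-469) + x(-1492, t(-3))) - 1752604 = (-⅐*(-469) + (-675 - 1492)/(524 - 1492)) - 1752604 = (67 - 2167/(-968)) - 1752604 = (67 - 1/968*(-2167)) - 1752604 = (67 + 197/88) - 1752604 = 6093/88 - 1752604 = -154223059/88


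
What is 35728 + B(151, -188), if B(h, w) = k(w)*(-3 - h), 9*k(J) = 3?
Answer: 107030/3 ≈ 35677.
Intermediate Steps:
k(J) = 1/3 (k(J) = (1/9)*3 = 1/3)
B(h, w) = -1 - h/3 (B(h, w) = (-3 - h)/3 = -1 - h/3)
35728 + B(151, -188) = 35728 + (-1 - 1/3*151) = 35728 + (-1 - 151/3) = 35728 - 154/3 = 107030/3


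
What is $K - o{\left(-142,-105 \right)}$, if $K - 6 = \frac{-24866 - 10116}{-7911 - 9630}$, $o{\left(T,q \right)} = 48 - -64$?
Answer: $- \frac{1824364}{17541} \approx -104.01$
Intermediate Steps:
$o{\left(T,q \right)} = 112$ ($o{\left(T,q \right)} = 48 + 64 = 112$)
$K = \frac{140228}{17541}$ ($K = 6 + \frac{-24866 - 10116}{-7911 - 9630} = 6 - \frac{34982}{-17541} = 6 - - \frac{34982}{17541} = 6 + \frac{34982}{17541} = \frac{140228}{17541} \approx 7.9943$)
$K - o{\left(-142,-105 \right)} = \frac{140228}{17541} - 112 = - \frac{1824364}{17541}$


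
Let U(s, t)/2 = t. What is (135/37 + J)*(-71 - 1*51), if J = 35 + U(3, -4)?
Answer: -138348/37 ≈ -3739.1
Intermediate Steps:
U(s, t) = 2*t
J = 27 (J = 35 + 2*(-4) = 35 - 8 = 27)
(135/37 + J)*(-71 - 1*51) = (135/37 + 27)*(-71 - 1*51) = (135*(1/37) + 27)*(-71 - 51) = (135/37 + 27)*(-122) = (1134/37)*(-122) = -138348/37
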